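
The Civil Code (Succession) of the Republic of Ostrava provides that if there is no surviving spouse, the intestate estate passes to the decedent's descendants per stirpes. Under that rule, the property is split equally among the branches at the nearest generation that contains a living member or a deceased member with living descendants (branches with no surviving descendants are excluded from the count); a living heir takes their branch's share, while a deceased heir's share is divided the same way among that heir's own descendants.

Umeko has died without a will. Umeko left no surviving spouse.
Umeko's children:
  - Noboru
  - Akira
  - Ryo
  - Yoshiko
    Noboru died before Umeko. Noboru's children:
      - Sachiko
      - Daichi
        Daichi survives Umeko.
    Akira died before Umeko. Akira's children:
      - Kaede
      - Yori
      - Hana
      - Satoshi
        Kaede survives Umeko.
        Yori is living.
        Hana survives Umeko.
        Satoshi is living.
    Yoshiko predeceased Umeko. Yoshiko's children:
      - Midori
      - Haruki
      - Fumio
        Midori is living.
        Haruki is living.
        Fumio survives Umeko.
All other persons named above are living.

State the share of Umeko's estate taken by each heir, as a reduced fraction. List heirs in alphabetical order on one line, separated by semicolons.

Daichi 1/8; Fumio 1/12; Hana 1/16; Haruki 1/12; Kaede 1/16; Midori 1/12; Ryo 1/4; Sachiko 1/8; Satoshi 1/16; Yori 1/16

There is no surviving spouse, so the entire estate passes to Umeko's descendants per stirpes.
The estate is divided into 4 equal shares of 1/4 among Noboru, Akira, Ryo, Yoshiko.
Noboru predeceased; the 1/4 allotted to Noboru's branch passes to Noboru's issue by representation.
The 1/4 is divided into 2 equal shares of 1/8 among Sachiko, Daichi.
Sachiko is living and takes 1/8.
Daichi is living and takes 1/8.
Akira predeceased; the 1/4 allotted to Akira's branch passes to Akira's issue by representation.
The 1/4 is divided into 4 equal shares of 1/16 among Kaede, Yori, Hana, Satoshi.
Kaede is living and takes 1/16.
Yori is living and takes 1/16.
Hana is living and takes 1/16.
Satoshi is living and takes 1/16.
Ryo is living and takes 1/4.
Yoshiko predeceased; the 1/4 allotted to Yoshiko's branch passes to Yoshiko's issue by representation.
The 1/4 is divided into 3 equal shares of 1/12 among Midori, Haruki, Fumio.
Midori is living and takes 1/12.
Haruki is living and takes 1/12.
Fumio is living and takes 1/12.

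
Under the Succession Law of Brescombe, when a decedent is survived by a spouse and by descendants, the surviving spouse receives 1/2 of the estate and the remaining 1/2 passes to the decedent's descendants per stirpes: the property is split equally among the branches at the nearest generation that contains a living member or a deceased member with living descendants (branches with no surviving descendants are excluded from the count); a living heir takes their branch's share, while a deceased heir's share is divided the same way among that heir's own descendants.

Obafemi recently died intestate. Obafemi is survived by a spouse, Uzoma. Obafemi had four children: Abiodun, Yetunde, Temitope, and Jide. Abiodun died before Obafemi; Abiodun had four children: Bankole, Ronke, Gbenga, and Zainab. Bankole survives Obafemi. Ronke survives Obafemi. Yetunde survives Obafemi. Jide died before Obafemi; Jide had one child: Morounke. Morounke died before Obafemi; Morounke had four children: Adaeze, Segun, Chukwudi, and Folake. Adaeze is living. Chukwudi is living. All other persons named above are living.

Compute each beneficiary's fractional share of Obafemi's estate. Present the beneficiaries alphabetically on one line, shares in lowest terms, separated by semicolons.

Adaeze 1/32; Bankole 1/32; Chukwudi 1/32; Folake 1/32; Gbenga 1/32; Ronke 1/32; Segun 1/32; Temitope 1/8; Uzoma 1/2; Yetunde 1/8; Zainab 1/32

Uzoma, as surviving spouse, takes 1/2.
The remaining 1/2 passes to Obafemi's descendants per stirpes.
The 1/2 is divided into 4 equal shares of 1/8 among Abiodun, Yetunde, Temitope, Jide.
Abiodun predeceased; the 1/8 allotted to Abiodun's branch passes to Abiodun's issue by representation.
The 1/8 is divided into 4 equal shares of 1/32 among Bankole, Ronke, Gbenga, Zainab.
Bankole is living and takes 1/32.
Ronke is living and takes 1/32.
Gbenga is living and takes 1/32.
Zainab is living and takes 1/32.
Yetunde is living and takes 1/8.
Temitope is living and takes 1/8.
Jide predeceased; the 1/8 allotted to Jide's branch passes to Jide's issue by representation.
Morounke's line is the sole branch at this level, so the full 1/8 passes to Morounke's issue by representation.
The 1/8 is divided into 4 equal shares of 1/32 among Adaeze, Segun, Chukwudi, Folake.
Adaeze is living and takes 1/32.
Segun is living and takes 1/32.
Chukwudi is living and takes 1/32.
Folake is living and takes 1/32.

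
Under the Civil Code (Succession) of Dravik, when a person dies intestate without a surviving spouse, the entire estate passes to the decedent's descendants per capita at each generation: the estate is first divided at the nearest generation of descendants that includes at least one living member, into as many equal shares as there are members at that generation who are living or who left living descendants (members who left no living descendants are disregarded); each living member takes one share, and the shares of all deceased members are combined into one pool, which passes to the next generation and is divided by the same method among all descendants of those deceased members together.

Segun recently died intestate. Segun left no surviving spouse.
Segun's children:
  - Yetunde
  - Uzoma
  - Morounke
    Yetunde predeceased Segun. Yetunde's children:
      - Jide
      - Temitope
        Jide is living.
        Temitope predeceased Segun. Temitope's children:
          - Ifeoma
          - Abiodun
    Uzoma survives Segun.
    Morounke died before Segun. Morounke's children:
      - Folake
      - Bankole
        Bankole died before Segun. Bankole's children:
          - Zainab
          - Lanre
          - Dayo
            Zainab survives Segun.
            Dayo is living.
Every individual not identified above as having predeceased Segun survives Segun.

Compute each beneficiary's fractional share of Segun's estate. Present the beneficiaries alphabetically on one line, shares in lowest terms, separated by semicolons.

Abiodun 1/15; Dayo 1/15; Folake 1/6; Ifeoma 1/15; Jide 1/6; Lanre 1/15; Uzoma 1/3; Zainab 1/15

There is no surviving spouse, so the entire estate passes to Segun's descendants per capita at each generation.
At generation 1 (Yetunde, Uzoma, Morounke) there are 3 shares of (1)/3 = 1/3 each.
Living: Uzoma — each takes 1/3.
Deceased: Yetunde and Morounke. Their combined 2/3 is pooled and carried to generation 2.
At generation 2 (Jide, Temitope, Folake, Bankole) there are 4 shares of (2/3)/4 = 1/6 each.
Living: Jide and Folake — each takes 1/6.
Deceased: Temitope and Bankole. Their combined 1/3 is pooled and carried to generation 3.
At generation 3 (Ifeoma, Abiodun, Zainab, Lanre, Dayo) there are 5 shares of (1/3)/5 = 1/15 each.
Living: Ifeoma, Abiodun, Zainab, Lanre, and Dayo — each takes 1/15.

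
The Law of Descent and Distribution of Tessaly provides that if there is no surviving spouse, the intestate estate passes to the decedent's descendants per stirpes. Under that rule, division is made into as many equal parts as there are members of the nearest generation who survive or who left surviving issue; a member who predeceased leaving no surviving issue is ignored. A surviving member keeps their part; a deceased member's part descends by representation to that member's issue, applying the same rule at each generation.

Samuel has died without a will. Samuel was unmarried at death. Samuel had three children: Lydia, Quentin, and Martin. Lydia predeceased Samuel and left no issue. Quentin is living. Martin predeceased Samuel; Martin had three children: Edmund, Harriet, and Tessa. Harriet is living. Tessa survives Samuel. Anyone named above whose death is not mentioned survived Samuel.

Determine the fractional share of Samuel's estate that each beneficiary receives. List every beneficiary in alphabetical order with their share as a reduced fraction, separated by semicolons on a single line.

There is no surviving spouse, so the entire estate passes to Samuel's descendants per stirpes.
Lydia left no surviving issue, so that branch lapses and is disregarded.
The estate is divided into 2 equal shares of 1/2 among Quentin, Martin.
Quentin is living and takes 1/2.
Martin predeceased; the 1/2 allotted to Martin's branch passes to Martin's issue by representation.
The 1/2 is divided into 3 equal shares of 1/6 among Edmund, Harriet, Tessa.
Edmund is living and takes 1/6.
Harriet is living and takes 1/6.
Tessa is living and takes 1/6.

Edmund 1/6; Harriet 1/6; Quentin 1/2; Tessa 1/6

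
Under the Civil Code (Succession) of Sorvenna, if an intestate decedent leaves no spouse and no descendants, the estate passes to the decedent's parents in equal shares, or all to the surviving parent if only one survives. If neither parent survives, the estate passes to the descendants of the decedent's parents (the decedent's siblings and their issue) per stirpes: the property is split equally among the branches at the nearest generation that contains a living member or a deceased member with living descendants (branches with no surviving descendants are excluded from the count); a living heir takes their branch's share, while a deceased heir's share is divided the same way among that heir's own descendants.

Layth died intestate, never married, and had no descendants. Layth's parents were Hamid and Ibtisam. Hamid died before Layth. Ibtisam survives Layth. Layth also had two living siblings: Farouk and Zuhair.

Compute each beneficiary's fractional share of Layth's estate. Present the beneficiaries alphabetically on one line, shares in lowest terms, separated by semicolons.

Only one parent, Ibtisam, survives, so Ibtisam takes the entire estate. The siblings take nothing because a surviving parent has priority.

Ibtisam 1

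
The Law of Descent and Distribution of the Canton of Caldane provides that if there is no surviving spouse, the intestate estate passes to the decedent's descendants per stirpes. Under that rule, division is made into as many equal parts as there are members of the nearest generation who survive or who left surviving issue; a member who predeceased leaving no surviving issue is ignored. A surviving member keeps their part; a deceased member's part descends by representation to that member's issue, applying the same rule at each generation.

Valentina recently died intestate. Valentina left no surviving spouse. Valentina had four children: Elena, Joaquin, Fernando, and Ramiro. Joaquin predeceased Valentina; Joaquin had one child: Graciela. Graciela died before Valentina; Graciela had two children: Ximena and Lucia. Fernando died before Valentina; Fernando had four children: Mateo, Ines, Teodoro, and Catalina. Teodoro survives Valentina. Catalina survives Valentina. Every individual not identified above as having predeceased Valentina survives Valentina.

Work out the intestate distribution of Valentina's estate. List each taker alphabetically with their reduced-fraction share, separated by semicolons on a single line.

There is no surviving spouse, so the entire estate passes to Valentina's descendants per stirpes.
The estate is divided into 4 equal shares of 1/4 among Elena, Joaquin, Fernando, Ramiro.
Elena is living and takes 1/4.
Joaquin predeceased; the 1/4 allotted to Joaquin's branch passes to Joaquin's issue by representation.
Graciela's line is the sole branch at this level, so the full 1/4 passes to Graciela's issue by representation.
The 1/4 is divided into 2 equal shares of 1/8 among Ximena, Lucia.
Ximena is living and takes 1/8.
Lucia is living and takes 1/8.
Fernando predeceased; the 1/4 allotted to Fernando's branch passes to Fernando's issue by representation.
The 1/4 is divided into 4 equal shares of 1/16 among Mateo, Ines, Teodoro, Catalina.
Mateo is living and takes 1/16.
Ines is living and takes 1/16.
Teodoro is living and takes 1/16.
Catalina is living and takes 1/16.
Ramiro is living and takes 1/4.

Catalina 1/16; Elena 1/4; Ines 1/16; Lucia 1/8; Mateo 1/16; Ramiro 1/4; Teodoro 1/16; Ximena 1/8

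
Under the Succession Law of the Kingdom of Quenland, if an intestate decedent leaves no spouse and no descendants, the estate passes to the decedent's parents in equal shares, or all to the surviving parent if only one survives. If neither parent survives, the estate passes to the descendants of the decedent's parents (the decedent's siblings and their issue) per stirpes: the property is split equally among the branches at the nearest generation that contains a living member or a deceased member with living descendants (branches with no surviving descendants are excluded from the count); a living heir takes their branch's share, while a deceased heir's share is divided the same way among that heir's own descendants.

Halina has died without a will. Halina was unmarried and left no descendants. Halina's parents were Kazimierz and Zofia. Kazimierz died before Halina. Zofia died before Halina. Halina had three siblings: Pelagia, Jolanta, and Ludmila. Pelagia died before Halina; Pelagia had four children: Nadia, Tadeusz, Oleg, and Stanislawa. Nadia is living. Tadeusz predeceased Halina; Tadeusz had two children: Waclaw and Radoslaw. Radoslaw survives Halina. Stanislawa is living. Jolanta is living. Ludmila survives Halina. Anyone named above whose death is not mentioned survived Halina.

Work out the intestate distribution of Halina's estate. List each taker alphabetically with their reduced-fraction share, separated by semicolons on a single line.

Jolanta 1/3; Ludmila 1/3; Nadia 1/12; Oleg 1/12; Radoslaw 1/24; Stanislawa 1/12; Waclaw 1/24

Neither parent survives and there are no descendants, so the estate passes to Halina's siblings and their issue per stirpes.
The estate is divided into 3 equal shares of 1/3 among Pelagia, Jolanta, Ludmila.
Pelagia predeceased; the 1/3 allotted to Pelagia's branch passes to Pelagia's issue by representation.
The 1/3 is divided into 4 equal shares of 1/12 among Nadia, Tadeusz, Oleg, Stanislawa.
Nadia is living and takes 1/12.
Tadeusz predeceased; the 1/12 allotted to Tadeusz's branch passes to Tadeusz's issue by representation.
The 1/12 is divided into 2 equal shares of 1/24 among Waclaw, Radoslaw.
Waclaw is living and takes 1/24.
Radoslaw is living and takes 1/24.
Oleg is living and takes 1/12.
Stanislawa is living and takes 1/12.
Jolanta is living and takes 1/3.
Ludmila is living and takes 1/3.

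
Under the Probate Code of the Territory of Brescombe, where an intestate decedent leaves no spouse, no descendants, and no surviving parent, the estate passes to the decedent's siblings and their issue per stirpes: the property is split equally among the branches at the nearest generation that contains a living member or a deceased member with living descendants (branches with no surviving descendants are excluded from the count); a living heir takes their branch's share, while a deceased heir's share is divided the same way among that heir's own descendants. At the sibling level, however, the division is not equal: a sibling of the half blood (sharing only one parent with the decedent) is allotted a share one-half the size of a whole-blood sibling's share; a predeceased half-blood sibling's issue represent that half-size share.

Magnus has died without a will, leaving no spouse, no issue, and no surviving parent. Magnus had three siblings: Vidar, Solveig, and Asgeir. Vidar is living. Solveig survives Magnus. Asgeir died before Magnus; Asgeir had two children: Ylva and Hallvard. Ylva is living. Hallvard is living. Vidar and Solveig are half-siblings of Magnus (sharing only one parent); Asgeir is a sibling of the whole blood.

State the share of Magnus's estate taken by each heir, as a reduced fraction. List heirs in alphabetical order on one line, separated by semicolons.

No spouse, descendants, or parent survives, so the estate passes to Magnus's siblings per stirpes.
Half-blood siblings count for one-half the weight of whole-blood siblings at the initial division.
Dividing 1 in proportion to weights (total weight 2): Vidar (weight 1/2) → 1/4; Solveig (weight 1/2) → 1/4; Asgeir (weight 1) → 1/2.
Vidar is living and takes 1/4.
Solveig is living and takes 1/4.
Asgeir predeceased; the 1/2 allotted to Asgeir's branch passes to Asgeir's issue by representation.
The 1/2 is divided into 2 equal shares of 1/4 among Ylva, Hallvard.
Ylva is living and takes 1/4.
Hallvard is living and takes 1/4.

Hallvard 1/4; Solveig 1/4; Vidar 1/4; Ylva 1/4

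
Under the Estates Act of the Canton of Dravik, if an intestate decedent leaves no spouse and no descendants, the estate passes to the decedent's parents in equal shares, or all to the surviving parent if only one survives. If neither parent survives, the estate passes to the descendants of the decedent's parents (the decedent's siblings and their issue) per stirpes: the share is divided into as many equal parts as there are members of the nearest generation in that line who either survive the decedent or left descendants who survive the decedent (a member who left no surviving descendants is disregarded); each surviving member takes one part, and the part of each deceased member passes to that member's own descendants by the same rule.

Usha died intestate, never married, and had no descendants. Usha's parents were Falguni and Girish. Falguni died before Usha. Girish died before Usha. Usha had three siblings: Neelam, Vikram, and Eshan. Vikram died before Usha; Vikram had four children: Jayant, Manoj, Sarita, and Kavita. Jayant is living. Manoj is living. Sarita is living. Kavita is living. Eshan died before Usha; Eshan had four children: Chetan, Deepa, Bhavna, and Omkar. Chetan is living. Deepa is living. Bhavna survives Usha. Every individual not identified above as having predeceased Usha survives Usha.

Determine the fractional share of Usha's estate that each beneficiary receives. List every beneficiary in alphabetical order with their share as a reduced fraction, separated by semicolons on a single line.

Neither parent survives and there are no descendants, so the estate passes to Usha's siblings and their issue per stirpes.
The estate is divided into 3 equal shares of 1/3 among Neelam, Vikram, Eshan.
Neelam is living and takes 1/3.
Vikram predeceased; the 1/3 allotted to Vikram's branch passes to Vikram's issue by representation.
The 1/3 is divided into 4 equal shares of 1/12 among Jayant, Manoj, Sarita, Kavita.
Jayant is living and takes 1/12.
Manoj is living and takes 1/12.
Sarita is living and takes 1/12.
Kavita is living and takes 1/12.
Eshan predeceased; the 1/3 allotted to Eshan's branch passes to Eshan's issue by representation.
The 1/3 is divided into 4 equal shares of 1/12 among Chetan, Deepa, Bhavna, Omkar.
Chetan is living and takes 1/12.
Deepa is living and takes 1/12.
Bhavna is living and takes 1/12.
Omkar is living and takes 1/12.

Bhavna 1/12; Chetan 1/12; Deepa 1/12; Jayant 1/12; Kavita 1/12; Manoj 1/12; Neelam 1/3; Omkar 1/12; Sarita 1/12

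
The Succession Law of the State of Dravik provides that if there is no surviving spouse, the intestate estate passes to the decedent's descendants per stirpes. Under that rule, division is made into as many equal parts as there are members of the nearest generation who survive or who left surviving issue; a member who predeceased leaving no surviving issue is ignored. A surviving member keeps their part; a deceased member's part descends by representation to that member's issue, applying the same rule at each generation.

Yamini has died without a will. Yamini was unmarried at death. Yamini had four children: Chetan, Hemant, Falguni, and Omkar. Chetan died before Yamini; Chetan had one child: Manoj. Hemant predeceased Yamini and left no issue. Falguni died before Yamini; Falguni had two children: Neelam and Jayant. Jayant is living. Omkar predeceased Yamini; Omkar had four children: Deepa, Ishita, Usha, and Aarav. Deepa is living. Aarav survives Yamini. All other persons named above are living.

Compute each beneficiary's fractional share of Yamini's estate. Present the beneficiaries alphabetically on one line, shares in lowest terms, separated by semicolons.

Aarav 1/12; Deepa 1/12; Ishita 1/12; Jayant 1/6; Manoj 1/3; Neelam 1/6; Usha 1/12

There is no surviving spouse, so the entire estate passes to Yamini's descendants per stirpes.
Hemant left no surviving issue, so that branch lapses and is disregarded.
The estate is divided into 3 equal shares of 1/3 among Chetan, Falguni, Omkar.
Chetan predeceased; the 1/3 allotted to Chetan's branch passes to Chetan's issue by representation.
Manoj is the sole taker at this level and receives the full 1/3.
Falguni predeceased; the 1/3 allotted to Falguni's branch passes to Falguni's issue by representation.
The 1/3 is divided into 2 equal shares of 1/6 among Neelam, Jayant.
Neelam is living and takes 1/6.
Jayant is living and takes 1/6.
Omkar predeceased; the 1/3 allotted to Omkar's branch passes to Omkar's issue by representation.
The 1/3 is divided into 4 equal shares of 1/12 among Deepa, Ishita, Usha, Aarav.
Deepa is living and takes 1/12.
Ishita is living and takes 1/12.
Usha is living and takes 1/12.
Aarav is living and takes 1/12.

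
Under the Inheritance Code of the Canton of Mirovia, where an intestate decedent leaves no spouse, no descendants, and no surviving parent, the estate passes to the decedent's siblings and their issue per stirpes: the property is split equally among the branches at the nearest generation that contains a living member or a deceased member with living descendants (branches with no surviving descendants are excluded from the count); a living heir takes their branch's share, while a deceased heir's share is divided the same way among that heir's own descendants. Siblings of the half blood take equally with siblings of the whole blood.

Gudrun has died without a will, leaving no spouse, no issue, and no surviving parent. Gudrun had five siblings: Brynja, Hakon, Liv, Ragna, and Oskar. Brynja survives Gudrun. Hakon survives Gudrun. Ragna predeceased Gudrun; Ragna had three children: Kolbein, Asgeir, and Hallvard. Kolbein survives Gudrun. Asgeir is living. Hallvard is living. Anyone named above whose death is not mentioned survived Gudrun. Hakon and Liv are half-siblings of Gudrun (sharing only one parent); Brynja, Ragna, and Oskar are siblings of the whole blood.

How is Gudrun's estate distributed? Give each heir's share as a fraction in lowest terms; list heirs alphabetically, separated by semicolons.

Asgeir 1/15; Brynja 1/5; Hakon 1/5; Hallvard 1/15; Kolbein 1/15; Liv 1/5; Oskar 1/5

No spouse, descendants, or parent survives, so the estate passes to Gudrun's siblings per stirpes.
Half-blood and whole-blood siblings take equally under the stated rule.
The estate is divided into 5 equal shares of 1/5 among Brynja, Hakon, Liv, Ragna, Oskar.
Brynja is living and takes 1/5.
Hakon is living and takes 1/5.
Liv is living and takes 1/5.
Ragna predeceased; the 1/5 allotted to Ragna's branch passes to Ragna's issue by representation.
The 1/5 is divided into 3 equal shares of 1/15 among Kolbein, Asgeir, Hallvard.
Kolbein is living and takes 1/15.
Asgeir is living and takes 1/15.
Hallvard is living and takes 1/15.
Oskar is living and takes 1/5.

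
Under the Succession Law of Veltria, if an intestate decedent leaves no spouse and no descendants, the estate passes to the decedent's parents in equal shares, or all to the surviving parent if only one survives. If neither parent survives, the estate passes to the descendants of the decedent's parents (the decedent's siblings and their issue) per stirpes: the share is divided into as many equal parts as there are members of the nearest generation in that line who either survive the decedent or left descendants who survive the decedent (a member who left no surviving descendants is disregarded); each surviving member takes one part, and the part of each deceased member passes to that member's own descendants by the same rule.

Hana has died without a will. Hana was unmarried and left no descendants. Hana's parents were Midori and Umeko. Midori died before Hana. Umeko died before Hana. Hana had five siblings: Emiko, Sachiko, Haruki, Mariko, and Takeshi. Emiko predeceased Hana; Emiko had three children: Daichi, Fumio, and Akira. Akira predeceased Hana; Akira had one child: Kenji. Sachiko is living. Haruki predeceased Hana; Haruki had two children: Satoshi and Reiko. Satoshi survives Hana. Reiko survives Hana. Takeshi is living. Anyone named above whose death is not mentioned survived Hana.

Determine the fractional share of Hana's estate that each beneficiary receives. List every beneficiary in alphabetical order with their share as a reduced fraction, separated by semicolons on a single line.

Daichi 1/15; Fumio 1/15; Kenji 1/15; Mariko 1/5; Reiko 1/10; Sachiko 1/5; Satoshi 1/10; Takeshi 1/5

Neither parent survives and there are no descendants, so the estate passes to Hana's siblings and their issue per stirpes.
The estate is divided into 5 equal shares of 1/5 among Emiko, Sachiko, Haruki, Mariko, Takeshi.
Emiko predeceased; the 1/5 allotted to Emiko's branch passes to Emiko's issue by representation.
The 1/5 is divided into 3 equal shares of 1/15 among Daichi, Fumio, Akira.
Daichi is living and takes 1/15.
Fumio is living and takes 1/15.
Akira predeceased; the 1/15 allotted to Akira's branch passes to Akira's issue by representation.
Kenji is the sole taker at this level and receives the full 1/15.
Sachiko is living and takes 1/5.
Haruki predeceased; the 1/5 allotted to Haruki's branch passes to Haruki's issue by representation.
The 1/5 is divided into 2 equal shares of 1/10 among Satoshi, Reiko.
Satoshi is living and takes 1/10.
Reiko is living and takes 1/10.
Mariko is living and takes 1/5.
Takeshi is living and takes 1/5.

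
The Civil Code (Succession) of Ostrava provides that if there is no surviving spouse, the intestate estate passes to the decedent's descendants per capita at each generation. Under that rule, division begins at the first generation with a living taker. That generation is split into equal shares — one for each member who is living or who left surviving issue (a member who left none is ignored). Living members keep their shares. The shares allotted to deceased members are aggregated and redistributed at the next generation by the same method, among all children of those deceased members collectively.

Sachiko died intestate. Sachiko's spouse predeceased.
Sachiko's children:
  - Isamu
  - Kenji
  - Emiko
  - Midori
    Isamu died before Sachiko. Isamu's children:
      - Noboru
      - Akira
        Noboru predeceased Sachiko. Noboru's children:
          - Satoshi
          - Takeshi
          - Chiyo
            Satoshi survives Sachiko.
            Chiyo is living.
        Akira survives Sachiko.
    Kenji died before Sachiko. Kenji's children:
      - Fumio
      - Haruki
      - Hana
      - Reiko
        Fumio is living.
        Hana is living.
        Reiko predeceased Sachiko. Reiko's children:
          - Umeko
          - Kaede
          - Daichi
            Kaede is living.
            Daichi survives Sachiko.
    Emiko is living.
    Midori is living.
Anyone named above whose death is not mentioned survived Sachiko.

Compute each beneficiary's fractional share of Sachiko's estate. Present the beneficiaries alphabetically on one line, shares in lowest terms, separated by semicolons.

There is no surviving spouse, so the entire estate passes to Sachiko's descendants per capita at each generation.
At generation 1 (Isamu, Kenji, Emiko, Midori) there are 4 shares of (1)/4 = 1/4 each.
Living: Emiko and Midori — each takes 1/4.
Deceased: Isamu and Kenji. Their combined 1/2 is pooled and carried to generation 2.
At generation 2 (Noboru, Akira, Fumio, Haruki, Hana, Reiko) there are 6 shares of (1/2)/6 = 1/12 each.
Living: Akira, Fumio, Haruki, and Hana — each takes 1/12.
Deceased: Noboru and Reiko. Their combined 1/6 is pooled and carried to generation 3.
At generation 3 (Satoshi, Takeshi, Chiyo, Umeko, Kaede, Daichi) there are 6 shares of (1/6)/6 = 1/36 each.
Living: Satoshi, Takeshi, Chiyo, Umeko, Kaede, and Daichi — each takes 1/36.

Akira 1/12; Chiyo 1/36; Daichi 1/36; Emiko 1/4; Fumio 1/12; Hana 1/12; Haruki 1/12; Kaede 1/36; Midori 1/4; Satoshi 1/36; Takeshi 1/36; Umeko 1/36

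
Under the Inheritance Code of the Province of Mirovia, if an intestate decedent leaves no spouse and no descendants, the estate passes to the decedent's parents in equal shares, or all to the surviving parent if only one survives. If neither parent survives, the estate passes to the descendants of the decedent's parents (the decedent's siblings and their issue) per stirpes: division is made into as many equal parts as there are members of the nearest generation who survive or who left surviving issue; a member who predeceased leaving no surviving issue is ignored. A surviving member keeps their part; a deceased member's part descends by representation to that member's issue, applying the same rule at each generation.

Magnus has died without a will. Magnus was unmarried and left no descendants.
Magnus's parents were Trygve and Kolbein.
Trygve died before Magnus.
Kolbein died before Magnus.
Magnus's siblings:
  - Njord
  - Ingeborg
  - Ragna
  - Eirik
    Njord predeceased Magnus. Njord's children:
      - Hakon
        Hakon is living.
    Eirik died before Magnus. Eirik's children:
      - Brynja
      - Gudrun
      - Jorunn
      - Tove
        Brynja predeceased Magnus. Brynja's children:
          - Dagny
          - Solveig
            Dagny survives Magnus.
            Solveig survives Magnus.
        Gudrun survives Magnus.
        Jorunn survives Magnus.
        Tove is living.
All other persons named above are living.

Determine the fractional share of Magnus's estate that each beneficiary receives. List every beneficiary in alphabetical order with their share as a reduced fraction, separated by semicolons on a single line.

Dagny 1/32; Gudrun 1/16; Hakon 1/4; Ingeborg 1/4; Jorunn 1/16; Ragna 1/4; Solveig 1/32; Tove 1/16

Neither parent survives and there are no descendants, so the estate passes to Magnus's siblings and their issue per stirpes.
The estate is divided into 4 equal shares of 1/4 among Njord, Ingeborg, Ragna, Eirik.
Njord predeceased; the 1/4 allotted to Njord's branch passes to Njord's issue by representation.
Hakon is the sole taker at this level and receives the full 1/4.
Ingeborg is living and takes 1/4.
Ragna is living and takes 1/4.
Eirik predeceased; the 1/4 allotted to Eirik's branch passes to Eirik's issue by representation.
The 1/4 is divided into 4 equal shares of 1/16 among Brynja, Gudrun, Jorunn, Tove.
Brynja predeceased; the 1/16 allotted to Brynja's branch passes to Brynja's issue by representation.
The 1/16 is divided into 2 equal shares of 1/32 among Dagny, Solveig.
Dagny is living and takes 1/32.
Solveig is living and takes 1/32.
Gudrun is living and takes 1/16.
Jorunn is living and takes 1/16.
Tove is living and takes 1/16.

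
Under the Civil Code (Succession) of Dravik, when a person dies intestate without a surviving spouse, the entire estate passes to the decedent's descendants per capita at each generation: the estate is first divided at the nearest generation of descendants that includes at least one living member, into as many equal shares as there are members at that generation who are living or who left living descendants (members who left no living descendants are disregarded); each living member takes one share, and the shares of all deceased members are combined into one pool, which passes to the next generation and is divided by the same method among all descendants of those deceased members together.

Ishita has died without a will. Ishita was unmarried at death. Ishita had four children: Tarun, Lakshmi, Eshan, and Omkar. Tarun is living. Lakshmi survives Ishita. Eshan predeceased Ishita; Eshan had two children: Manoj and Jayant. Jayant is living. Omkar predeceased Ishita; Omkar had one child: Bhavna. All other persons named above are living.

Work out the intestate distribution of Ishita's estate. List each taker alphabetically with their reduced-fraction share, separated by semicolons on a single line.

There is no surviving spouse, so the entire estate passes to Ishita's descendants per capita at each generation.
At generation 1 (Tarun, Lakshmi, Eshan, Omkar) there are 4 shares of (1)/4 = 1/4 each.
Living: Tarun and Lakshmi — each takes 1/4.
Deceased: Eshan and Omkar. Their combined 1/2 is pooled and carried to generation 2.
At generation 2 (Manoj, Jayant, Bhavna) there are 3 shares of (1/2)/3 = 1/6 each.
Living: Manoj, Jayant, and Bhavna — each takes 1/6.

Bhavna 1/6; Jayant 1/6; Lakshmi 1/4; Manoj 1/6; Tarun 1/4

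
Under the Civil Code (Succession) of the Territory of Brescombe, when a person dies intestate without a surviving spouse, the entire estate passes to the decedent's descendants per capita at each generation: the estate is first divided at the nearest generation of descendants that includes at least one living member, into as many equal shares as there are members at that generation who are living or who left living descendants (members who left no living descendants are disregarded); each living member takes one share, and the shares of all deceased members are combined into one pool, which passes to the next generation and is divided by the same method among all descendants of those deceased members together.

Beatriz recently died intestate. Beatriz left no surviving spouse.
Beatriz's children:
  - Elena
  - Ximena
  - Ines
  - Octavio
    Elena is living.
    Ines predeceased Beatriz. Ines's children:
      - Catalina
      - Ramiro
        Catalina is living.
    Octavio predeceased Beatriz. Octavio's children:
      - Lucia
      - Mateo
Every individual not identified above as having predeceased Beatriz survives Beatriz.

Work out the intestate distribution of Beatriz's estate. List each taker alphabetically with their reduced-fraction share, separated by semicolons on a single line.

Catalina 1/8; Elena 1/4; Lucia 1/8; Mateo 1/8; Ramiro 1/8; Ximena 1/4

There is no surviving spouse, so the entire estate passes to Beatriz's descendants per capita at each generation.
At generation 1 (Elena, Ximena, Ines, Octavio) there are 4 shares of (1)/4 = 1/4 each.
Living: Elena and Ximena — each takes 1/4.
Deceased: Ines and Octavio. Their combined 1/2 is pooled and carried to generation 2.
At generation 2 (Catalina, Ramiro, Lucia, Mateo) there are 4 shares of (1/2)/4 = 1/8 each.
Living: Catalina, Ramiro, Lucia, and Mateo — each takes 1/8.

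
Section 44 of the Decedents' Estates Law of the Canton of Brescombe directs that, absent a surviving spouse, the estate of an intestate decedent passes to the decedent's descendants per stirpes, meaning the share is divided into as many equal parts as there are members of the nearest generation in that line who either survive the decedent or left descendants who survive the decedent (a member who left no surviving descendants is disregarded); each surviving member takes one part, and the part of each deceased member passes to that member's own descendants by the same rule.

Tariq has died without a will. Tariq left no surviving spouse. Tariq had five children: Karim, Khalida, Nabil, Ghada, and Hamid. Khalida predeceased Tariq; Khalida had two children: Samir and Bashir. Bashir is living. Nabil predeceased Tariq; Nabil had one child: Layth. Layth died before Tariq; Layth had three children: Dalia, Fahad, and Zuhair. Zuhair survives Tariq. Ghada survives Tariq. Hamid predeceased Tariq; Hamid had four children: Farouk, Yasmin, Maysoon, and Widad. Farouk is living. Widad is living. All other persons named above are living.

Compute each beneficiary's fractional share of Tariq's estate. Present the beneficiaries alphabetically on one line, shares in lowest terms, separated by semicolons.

There is no surviving spouse, so the entire estate passes to Tariq's descendants per stirpes.
The estate is divided into 5 equal shares of 1/5 among Karim, Khalida, Nabil, Ghada, Hamid.
Karim is living and takes 1/5.
Khalida predeceased; the 1/5 allotted to Khalida's branch passes to Khalida's issue by representation.
The 1/5 is divided into 2 equal shares of 1/10 among Samir, Bashir.
Samir is living and takes 1/10.
Bashir is living and takes 1/10.
Nabil predeceased; the 1/5 allotted to Nabil's branch passes to Nabil's issue by representation.
Layth's line is the sole branch at this level, so the full 1/5 passes to Layth's issue by representation.
The 1/5 is divided into 3 equal shares of 1/15 among Dalia, Fahad, Zuhair.
Dalia is living and takes 1/15.
Fahad is living and takes 1/15.
Zuhair is living and takes 1/15.
Ghada is living and takes 1/5.
Hamid predeceased; the 1/5 allotted to Hamid's branch passes to Hamid's issue by representation.
The 1/5 is divided into 4 equal shares of 1/20 among Farouk, Yasmin, Maysoon, Widad.
Farouk is living and takes 1/20.
Yasmin is living and takes 1/20.
Maysoon is living and takes 1/20.
Widad is living and takes 1/20.

Bashir 1/10; Dalia 1/15; Fahad 1/15; Farouk 1/20; Ghada 1/5; Karim 1/5; Maysoon 1/20; Samir 1/10; Widad 1/20; Yasmin 1/20; Zuhair 1/15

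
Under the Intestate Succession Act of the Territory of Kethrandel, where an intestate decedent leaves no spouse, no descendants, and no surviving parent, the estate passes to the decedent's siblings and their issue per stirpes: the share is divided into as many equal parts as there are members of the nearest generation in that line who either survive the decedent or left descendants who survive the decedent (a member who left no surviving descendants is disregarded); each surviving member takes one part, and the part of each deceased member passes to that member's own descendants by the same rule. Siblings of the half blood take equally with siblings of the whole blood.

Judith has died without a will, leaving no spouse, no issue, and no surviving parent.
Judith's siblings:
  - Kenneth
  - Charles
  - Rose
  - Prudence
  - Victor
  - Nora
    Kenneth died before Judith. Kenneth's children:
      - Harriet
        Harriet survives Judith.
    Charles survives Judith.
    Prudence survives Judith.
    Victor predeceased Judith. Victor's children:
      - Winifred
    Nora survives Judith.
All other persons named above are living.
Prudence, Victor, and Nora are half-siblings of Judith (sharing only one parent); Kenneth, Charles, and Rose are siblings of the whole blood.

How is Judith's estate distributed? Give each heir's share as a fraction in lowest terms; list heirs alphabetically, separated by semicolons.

No spouse, descendants, or parent survives, so the estate passes to Judith's siblings per stirpes.
Half-blood and whole-blood siblings take equally under the stated rule.
The estate is divided into 6 equal shares of 1/6 among Kenneth, Charles, Rose, Prudence, Victor, Nora.
Kenneth predeceased; the 1/6 allotted to Kenneth's branch passes to Kenneth's issue by representation.
Harriet is the sole taker at this level and receives the full 1/6.
Charles is living and takes 1/6.
Rose is living and takes 1/6.
Prudence is living and takes 1/6.
Victor predeceased; the 1/6 allotted to Victor's branch passes to Victor's issue by representation.
Winifred is the sole taker at this level and receives the full 1/6.
Nora is living and takes 1/6.

Charles 1/6; Harriet 1/6; Nora 1/6; Prudence 1/6; Rose 1/6; Winifred 1/6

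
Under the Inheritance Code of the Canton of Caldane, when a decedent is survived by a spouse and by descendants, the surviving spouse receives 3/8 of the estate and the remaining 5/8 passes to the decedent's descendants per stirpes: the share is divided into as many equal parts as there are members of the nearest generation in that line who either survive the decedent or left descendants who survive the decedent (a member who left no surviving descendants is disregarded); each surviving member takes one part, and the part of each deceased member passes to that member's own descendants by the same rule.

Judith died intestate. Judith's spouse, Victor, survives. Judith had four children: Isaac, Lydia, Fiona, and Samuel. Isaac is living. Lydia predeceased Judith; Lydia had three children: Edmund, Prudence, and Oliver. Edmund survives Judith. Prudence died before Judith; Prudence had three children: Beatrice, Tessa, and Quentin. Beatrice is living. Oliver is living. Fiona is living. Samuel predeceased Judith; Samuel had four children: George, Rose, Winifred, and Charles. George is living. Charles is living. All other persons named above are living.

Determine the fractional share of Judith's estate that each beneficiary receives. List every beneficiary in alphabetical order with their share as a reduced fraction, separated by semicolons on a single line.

Beatrice 5/288; Charles 5/128; Edmund 5/96; Fiona 5/32; George 5/128; Isaac 5/32; Oliver 5/96; Quentin 5/288; Rose 5/128; Tessa 5/288; Victor 3/8; Winifred 5/128

Victor, as surviving spouse, takes 3/8.
The remaining 5/8 passes to Judith's descendants per stirpes.
The 5/8 is divided into 4 equal shares of 5/32 among Isaac, Lydia, Fiona, Samuel.
Isaac is living and takes 5/32.
Lydia predeceased; the 5/32 allotted to Lydia's branch passes to Lydia's issue by representation.
The 5/32 is divided into 3 equal shares of 5/96 among Edmund, Prudence, Oliver.
Edmund is living and takes 5/96.
Prudence predeceased; the 5/96 allotted to Prudence's branch passes to Prudence's issue by representation.
The 5/96 is divided into 3 equal shares of 5/288 among Beatrice, Tessa, Quentin.
Beatrice is living and takes 5/288.
Tessa is living and takes 5/288.
Quentin is living and takes 5/288.
Oliver is living and takes 5/96.
Fiona is living and takes 5/32.
Samuel predeceased; the 5/32 allotted to Samuel's branch passes to Samuel's issue by representation.
The 5/32 is divided into 4 equal shares of 5/128 among George, Rose, Winifred, Charles.
George is living and takes 5/128.
Rose is living and takes 5/128.
Winifred is living and takes 5/128.
Charles is living and takes 5/128.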